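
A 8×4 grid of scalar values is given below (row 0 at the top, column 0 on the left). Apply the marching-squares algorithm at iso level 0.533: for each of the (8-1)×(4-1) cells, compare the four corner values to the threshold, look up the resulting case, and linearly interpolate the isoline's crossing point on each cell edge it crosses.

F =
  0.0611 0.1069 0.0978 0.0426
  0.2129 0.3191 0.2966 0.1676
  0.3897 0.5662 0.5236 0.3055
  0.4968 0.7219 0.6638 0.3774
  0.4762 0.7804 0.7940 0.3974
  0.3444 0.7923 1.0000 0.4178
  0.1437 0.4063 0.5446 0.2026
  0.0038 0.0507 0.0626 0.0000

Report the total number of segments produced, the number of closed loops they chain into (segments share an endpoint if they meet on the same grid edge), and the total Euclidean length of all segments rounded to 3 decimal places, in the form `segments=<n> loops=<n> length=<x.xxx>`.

cell (1,0): code 0100 → (1.866,1.000)–(2.000,0.812)
cell (1,1): code 1000 → (2.000,1.779)–(1.866,1.000)
cell (2,0): code 0110 → (2.000,0.812)–(3.000,0.161)
cell (2,1): code 1101 → (2.067,2.000)–(2.000,1.779)
cell (2,2): code 1000 → (3.000,2.457)–(2.067,2.000)
cell (3,0): code 0110 → (3.000,0.161)–(4.000,0.187)
cell (3,2): code 1001 → (4.000,2.658)–(3.000,2.457)
cell (4,0): code 0110 → (4.000,0.187)–(5.000,0.421)
cell (4,2): code 1001 → (5.000,2.802)–(4.000,2.658)
cell (5,0): code 0010 → (5.000,0.421)–(5.672,1.000)
cell (5,1): code 0111 → (5.672,1.000)–(6.000,1.916)
cell (5,2): code 1001 → (6.000,2.034)–(5.000,2.802)
cell (6,1): code 0010 → (6.000,1.916)–(6.024,2.000)
cell (6,2): code 0001 → (6.024,2.000)–(6.000,2.034)
total: 14 segments, chained into 1 closed loop(s), length Σ = 10.792273

segments=14 loops=1 length=10.792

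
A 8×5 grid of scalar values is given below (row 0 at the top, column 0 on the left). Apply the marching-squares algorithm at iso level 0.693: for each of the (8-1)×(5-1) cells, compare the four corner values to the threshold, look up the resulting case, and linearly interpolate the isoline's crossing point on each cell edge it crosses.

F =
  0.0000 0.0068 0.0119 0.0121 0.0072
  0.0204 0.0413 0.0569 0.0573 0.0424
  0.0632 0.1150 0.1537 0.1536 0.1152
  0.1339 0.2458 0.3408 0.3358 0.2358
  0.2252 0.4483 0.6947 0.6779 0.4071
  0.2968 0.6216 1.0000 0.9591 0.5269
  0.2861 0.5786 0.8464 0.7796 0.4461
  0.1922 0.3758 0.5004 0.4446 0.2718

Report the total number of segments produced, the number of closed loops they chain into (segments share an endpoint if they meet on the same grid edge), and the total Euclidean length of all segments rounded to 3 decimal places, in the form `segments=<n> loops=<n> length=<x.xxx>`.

cell (3,1): code 0100 → (3.995,2.000)–(4.000,1.993)
cell (3,2): code 1000 → (4.000,2.101)–(3.995,2.000)
cell (4,1): code 0110 → (4.000,1.993)–(5.000,1.189)
cell (4,2): code 1101 → (4.054,3.000)–(4.000,2.101)
cell (4,3): code 1000 → (5.000,3.616)–(4.054,3.000)
cell (5,1): code 0110 → (5.000,1.189)–(6.000,1.427)
cell (5,3): code 1001 → (6.000,3.260)–(5.000,3.616)
cell (6,1): code 0010 → (6.000,1.427)–(6.443,2.000)
cell (6,2): code 0011 → (6.443,2.000)–(6.259,3.000)
cell (6,3): code 0001 → (6.259,3.000)–(6.000,3.260)
total: 10 segments, chained into 1 closed loop(s), length Σ = 7.619698

segments=10 loops=1 length=7.620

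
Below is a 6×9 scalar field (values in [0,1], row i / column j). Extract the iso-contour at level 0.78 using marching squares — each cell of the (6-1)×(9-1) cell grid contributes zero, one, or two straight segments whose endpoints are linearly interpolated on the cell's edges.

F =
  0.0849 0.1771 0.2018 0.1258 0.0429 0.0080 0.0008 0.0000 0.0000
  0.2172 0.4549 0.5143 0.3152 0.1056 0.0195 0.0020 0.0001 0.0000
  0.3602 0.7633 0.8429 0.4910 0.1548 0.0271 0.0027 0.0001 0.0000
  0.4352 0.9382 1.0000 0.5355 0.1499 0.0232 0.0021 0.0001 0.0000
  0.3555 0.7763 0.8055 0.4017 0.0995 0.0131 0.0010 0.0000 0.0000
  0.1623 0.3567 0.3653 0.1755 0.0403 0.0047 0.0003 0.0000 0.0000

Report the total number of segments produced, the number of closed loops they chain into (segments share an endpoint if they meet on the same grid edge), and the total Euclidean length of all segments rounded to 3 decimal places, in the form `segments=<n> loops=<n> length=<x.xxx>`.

segments=10 loops=1 length=6.503

cell (1,1): code 0100 → (1.809,2.000)–(2.000,1.210)
cell (1,2): code 1000 → (2.000,2.179)–(1.809,2.000)
cell (2,0): code 0100 → (2.095,1.000)–(3.000,0.685)
cell (2,1): code 1110 → (2.000,1.210)–(2.095,1.000)
cell (2,2): code 1001 → (3.000,2.474)–(2.000,2.179)
cell (3,0): code 0010 → (3.000,0.685)–(3.977,1.000)
cell (3,1): code 0111 → (3.977,1.000)–(4.000,1.127)
cell (3,2): code 1001 → (4.000,2.063)–(3.000,2.474)
cell (4,1): code 0010 → (4.000,1.127)–(4.058,2.000)
cell (4,2): code 0001 → (4.058,2.000)–(4.000,2.063)
total: 10 segments, chained into 1 closed loop(s), length Σ = 6.502809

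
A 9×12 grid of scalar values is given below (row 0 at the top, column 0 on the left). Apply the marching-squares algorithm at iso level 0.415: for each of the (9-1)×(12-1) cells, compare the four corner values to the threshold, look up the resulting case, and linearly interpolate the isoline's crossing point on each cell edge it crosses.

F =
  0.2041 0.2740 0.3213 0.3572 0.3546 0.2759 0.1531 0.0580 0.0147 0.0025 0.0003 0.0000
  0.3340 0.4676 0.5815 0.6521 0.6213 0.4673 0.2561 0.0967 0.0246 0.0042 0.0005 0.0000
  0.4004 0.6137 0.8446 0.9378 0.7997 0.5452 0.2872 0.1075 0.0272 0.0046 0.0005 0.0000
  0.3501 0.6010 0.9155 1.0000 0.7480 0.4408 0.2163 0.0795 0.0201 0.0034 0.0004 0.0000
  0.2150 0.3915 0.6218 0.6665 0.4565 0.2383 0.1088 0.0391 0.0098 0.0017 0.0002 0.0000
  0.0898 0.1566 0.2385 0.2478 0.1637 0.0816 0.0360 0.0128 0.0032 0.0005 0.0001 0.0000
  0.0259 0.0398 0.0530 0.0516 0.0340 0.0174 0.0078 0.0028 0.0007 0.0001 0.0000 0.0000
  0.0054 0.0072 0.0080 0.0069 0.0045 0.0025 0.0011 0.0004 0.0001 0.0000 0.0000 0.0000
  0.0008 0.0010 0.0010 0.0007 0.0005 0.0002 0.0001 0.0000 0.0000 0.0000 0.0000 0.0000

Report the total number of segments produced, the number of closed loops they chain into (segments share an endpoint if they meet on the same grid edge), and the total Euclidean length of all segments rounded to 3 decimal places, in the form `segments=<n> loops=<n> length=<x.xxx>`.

segments=18 loops=1 length=15.361

cell (0,0): code 0100 → (0.728,1.000)–(1.000,0.606)
cell (0,1): code 1100 → (0.360,2.000)–(0.728,1.000)
cell (0,2): code 1100 → (0.196,3.000)–(0.360,2.000)
cell (0,3): code 1100 → (0.226,4.000)–(0.196,3.000)
cell (0,4): code 1100 → (0.727,5.000)–(0.226,4.000)
cell (0,5): code 1000 → (1.000,5.248)–(0.727,5.000)
cell (1,0): code 0110 → (1.000,0.606)–(2.000,0.068)
cell (1,5): code 1001 → (2.000,5.505)–(1.000,5.248)
cell (2,0): code 0110 → (2.000,0.068)–(3.000,0.259)
cell (2,5): code 1001 → (3.000,5.115)–(2.000,5.505)
cell (3,0): code 0010 → (3.000,0.259)–(3.888,1.000)
cell (3,1): code 0111 → (3.888,1.000)–(4.000,1.102)
cell (3,4): code 1011 → (4.000,4.190)–(3.127,5.000)
cell (3,5): code 0001 → (3.127,5.000)–(3.000,5.115)
cell (4,1): code 0010 → (4.000,1.102)–(4.540,2.000)
cell (4,2): code 0011 → (4.540,2.000)–(4.601,3.000)
cell (4,3): code 0011 → (4.601,3.000)–(4.142,4.000)
cell (4,4): code 0001 → (4.142,4.000)–(4.000,4.190)
total: 18 segments, chained into 1 closed loop(s), length Σ = 15.361154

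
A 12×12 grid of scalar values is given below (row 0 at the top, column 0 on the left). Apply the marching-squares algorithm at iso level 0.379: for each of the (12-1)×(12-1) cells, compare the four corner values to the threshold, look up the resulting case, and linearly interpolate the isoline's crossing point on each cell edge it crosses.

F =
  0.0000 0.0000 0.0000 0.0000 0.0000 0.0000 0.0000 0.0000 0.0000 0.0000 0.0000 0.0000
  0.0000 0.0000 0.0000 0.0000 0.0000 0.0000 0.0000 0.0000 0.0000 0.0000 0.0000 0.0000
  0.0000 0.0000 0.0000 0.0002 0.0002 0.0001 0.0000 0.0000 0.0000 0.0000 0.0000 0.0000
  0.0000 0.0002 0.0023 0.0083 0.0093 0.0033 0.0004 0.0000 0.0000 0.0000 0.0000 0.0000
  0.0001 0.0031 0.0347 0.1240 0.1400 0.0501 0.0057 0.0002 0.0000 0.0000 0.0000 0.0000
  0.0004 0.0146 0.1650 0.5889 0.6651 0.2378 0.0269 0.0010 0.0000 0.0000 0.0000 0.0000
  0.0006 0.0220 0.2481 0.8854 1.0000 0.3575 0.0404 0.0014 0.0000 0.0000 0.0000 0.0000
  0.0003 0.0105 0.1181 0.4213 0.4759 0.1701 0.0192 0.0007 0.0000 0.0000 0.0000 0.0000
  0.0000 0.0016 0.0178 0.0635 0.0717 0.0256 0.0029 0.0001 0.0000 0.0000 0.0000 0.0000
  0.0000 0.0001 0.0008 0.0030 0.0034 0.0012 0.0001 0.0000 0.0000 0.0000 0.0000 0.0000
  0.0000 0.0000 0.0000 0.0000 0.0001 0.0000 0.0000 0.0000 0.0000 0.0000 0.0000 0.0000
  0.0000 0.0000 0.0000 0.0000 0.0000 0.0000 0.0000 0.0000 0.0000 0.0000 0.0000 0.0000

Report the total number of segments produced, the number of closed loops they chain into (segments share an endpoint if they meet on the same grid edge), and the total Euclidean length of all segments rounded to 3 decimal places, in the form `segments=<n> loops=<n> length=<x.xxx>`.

segments=10 loops=1 length=8.600

cell (4,2): code 0100 → (4.549,3.000)–(5.000,2.505)
cell (4,3): code 1100 → (4.455,4.000)–(4.549,3.000)
cell (4,4): code 1000 → (5.000,4.670)–(4.455,4.000)
cell (5,2): code 0110 → (5.000,2.505)–(6.000,2.205)
cell (5,4): code 1001 → (6.000,4.967)–(5.000,4.670)
cell (6,2): code 0110 → (6.000,2.205)–(7.000,2.860)
cell (6,4): code 1001 → (7.000,4.317)–(6.000,4.967)
cell (7,2): code 0010 → (7.000,2.860)–(7.118,3.000)
cell (7,3): code 0011 → (7.118,3.000)–(7.240,4.000)
cell (7,4): code 0001 → (7.240,4.000)–(7.000,4.317)
total: 10 segments, chained into 1 closed loop(s), length Σ = 8.600248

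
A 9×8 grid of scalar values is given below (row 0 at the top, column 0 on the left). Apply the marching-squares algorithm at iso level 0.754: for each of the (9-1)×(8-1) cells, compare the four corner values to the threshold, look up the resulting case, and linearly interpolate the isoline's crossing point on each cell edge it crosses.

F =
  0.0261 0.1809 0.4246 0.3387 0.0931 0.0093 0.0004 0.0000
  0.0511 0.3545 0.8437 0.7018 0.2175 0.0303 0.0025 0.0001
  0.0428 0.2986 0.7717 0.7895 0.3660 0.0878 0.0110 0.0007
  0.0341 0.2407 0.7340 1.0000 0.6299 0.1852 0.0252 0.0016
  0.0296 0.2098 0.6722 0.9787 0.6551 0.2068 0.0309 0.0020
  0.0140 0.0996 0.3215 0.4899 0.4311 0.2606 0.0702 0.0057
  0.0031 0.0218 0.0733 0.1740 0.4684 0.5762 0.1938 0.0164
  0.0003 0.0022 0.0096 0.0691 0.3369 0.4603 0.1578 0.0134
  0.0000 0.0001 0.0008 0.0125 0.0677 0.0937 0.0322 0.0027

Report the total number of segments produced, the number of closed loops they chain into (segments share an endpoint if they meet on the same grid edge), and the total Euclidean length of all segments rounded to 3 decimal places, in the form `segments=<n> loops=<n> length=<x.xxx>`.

cell (0,1): code 0100 → (0.786,2.000)–(1.000,1.817)
cell (0,2): code 1000 → (1.000,2.632)–(0.786,2.000)
cell (1,1): code 0110 → (1.000,1.817)–(2.000,1.963)
cell (1,2): code 1101 → (1.595,3.000)–(1.000,2.632)
cell (1,3): code 1000 → (2.000,3.084)–(1.595,3.000)
cell (2,1): code 0010 → (2.000,1.963)–(2.469,2.000)
cell (2,2): code 0111 → (2.469,2.000)–(3.000,2.075)
cell (2,3): code 1001 → (3.000,3.665)–(2.000,3.084)
cell (3,2): code 0110 → (3.000,2.075)–(4.000,2.267)
cell (3,3): code 1001 → (4.000,3.694)–(3.000,3.665)
cell (4,2): code 0010 → (4.000,2.267)–(4.460,3.000)
cell (4,3): code 0001 → (4.460,3.000)–(4.000,3.694)
total: 12 segments, chained into 1 closed loop(s), length Σ = 8.952878

segments=12 loops=1 length=8.953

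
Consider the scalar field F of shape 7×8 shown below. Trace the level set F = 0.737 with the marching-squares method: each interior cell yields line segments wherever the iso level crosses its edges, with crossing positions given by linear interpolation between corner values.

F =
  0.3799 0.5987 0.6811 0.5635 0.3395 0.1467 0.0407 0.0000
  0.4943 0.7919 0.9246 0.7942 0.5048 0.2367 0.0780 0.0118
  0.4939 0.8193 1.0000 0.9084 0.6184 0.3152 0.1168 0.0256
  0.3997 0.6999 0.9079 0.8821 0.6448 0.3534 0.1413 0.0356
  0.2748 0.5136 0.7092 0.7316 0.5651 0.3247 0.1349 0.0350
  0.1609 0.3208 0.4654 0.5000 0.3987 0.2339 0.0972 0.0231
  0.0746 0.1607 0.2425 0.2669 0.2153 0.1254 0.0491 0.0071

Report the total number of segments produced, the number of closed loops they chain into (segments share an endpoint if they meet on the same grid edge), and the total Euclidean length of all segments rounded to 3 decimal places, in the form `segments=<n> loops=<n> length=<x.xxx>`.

segments=12 loops=1 length=10.402

cell (0,0): code 0100 → (0.716,1.000)–(1.000,0.816)
cell (0,1): code 1100 → (0.230,2.000)–(0.716,1.000)
cell (0,2): code 1100 → (0.752,3.000)–(0.230,2.000)
cell (0,3): code 1000 → (1.000,3.198)–(0.752,3.000)
cell (1,0): code 0110 → (1.000,0.816)–(2.000,0.747)
cell (1,3): code 1001 → (2.000,3.591)–(1.000,3.198)
cell (2,0): code 0010 → (2.000,0.747)–(2.689,1.000)
cell (2,1): code 0111 → (2.689,1.000)–(3.000,1.178)
cell (2,3): code 1001 → (3.000,3.611)–(2.000,3.591)
cell (3,1): code 0010 → (3.000,1.178)–(3.860,2.000)
cell (3,2): code 0011 → (3.860,2.000)–(3.964,3.000)
cell (3,3): code 0001 → (3.964,3.000)–(3.000,3.611)
total: 12 segments, chained into 1 closed loop(s), length Σ = 10.402276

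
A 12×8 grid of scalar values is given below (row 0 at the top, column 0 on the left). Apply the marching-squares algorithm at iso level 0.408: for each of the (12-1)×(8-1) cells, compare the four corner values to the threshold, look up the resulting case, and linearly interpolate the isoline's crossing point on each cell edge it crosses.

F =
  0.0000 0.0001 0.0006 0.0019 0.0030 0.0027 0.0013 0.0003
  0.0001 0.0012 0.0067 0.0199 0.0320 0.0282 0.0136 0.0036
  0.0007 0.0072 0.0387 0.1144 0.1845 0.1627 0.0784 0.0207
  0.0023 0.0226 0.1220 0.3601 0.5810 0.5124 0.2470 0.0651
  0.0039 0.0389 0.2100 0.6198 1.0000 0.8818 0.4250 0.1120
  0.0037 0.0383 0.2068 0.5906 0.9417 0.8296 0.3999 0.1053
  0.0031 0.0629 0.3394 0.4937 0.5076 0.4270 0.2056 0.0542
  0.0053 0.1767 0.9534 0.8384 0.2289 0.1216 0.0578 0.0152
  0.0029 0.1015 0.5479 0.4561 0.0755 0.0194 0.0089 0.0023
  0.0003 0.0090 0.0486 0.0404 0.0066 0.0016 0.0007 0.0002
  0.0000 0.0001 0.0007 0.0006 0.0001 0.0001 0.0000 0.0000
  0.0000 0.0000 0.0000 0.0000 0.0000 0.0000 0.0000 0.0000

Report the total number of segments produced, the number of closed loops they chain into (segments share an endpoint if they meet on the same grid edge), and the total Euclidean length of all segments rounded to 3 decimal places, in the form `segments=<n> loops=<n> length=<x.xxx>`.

segments=22 loops=1 length=16.478

cell (2,3): code 0100 → (2.564,4.000)–(3.000,3.217)
cell (2,4): code 1100 → (2.701,5.000)–(2.564,4.000)
cell (2,5): code 1000 → (3.000,5.393)–(2.701,5.000)
cell (3,2): code 0100 → (3.184,3.000)–(4.000,2.483)
cell (3,3): code 1110 → (3.000,3.217)–(3.184,3.000)
cell (3,5): code 1101 → (3.904,6.000)–(3.000,5.393)
cell (3,6): code 1000 → (4.000,6.054)–(3.904,6.000)
cell (4,2): code 0110 → (4.000,2.483)–(5.000,2.524)
cell (4,5): code 1011 → (5.000,5.981)–(4.677,6.000)
cell (4,6): code 0001 → (4.677,6.000)–(4.000,6.054)
cell (5,2): code 0110 → (5.000,2.524)–(6.000,2.445)
cell (5,5): code 1001 → (6.000,5.086)–(5.000,5.981)
cell (6,1): code 0100 → (6.112,2.000)–(7.000,1.298)
cell (6,2): code 1110 → (6.000,2.445)–(6.112,2.000)
cell (6,3): code 1011 → (7.000,3.706)–(6.357,4.000)
cell (6,4): code 0011 → (6.357,4.000)–(6.062,5.000)
cell (6,5): code 0001 → (6.062,5.000)–(6.000,5.086)
cell (7,1): code 0110 → (7.000,1.298)–(8.000,1.687)
cell (7,3): code 1001 → (8.000,3.126)–(7.000,3.706)
cell (8,1): code 0010 → (8.000,1.687)–(8.280,2.000)
cell (8,2): code 0011 → (8.280,2.000)–(8.116,3.000)
cell (8,3): code 0001 → (8.116,3.000)–(8.000,3.126)
total: 22 segments, chained into 1 closed loop(s), length Σ = 16.477914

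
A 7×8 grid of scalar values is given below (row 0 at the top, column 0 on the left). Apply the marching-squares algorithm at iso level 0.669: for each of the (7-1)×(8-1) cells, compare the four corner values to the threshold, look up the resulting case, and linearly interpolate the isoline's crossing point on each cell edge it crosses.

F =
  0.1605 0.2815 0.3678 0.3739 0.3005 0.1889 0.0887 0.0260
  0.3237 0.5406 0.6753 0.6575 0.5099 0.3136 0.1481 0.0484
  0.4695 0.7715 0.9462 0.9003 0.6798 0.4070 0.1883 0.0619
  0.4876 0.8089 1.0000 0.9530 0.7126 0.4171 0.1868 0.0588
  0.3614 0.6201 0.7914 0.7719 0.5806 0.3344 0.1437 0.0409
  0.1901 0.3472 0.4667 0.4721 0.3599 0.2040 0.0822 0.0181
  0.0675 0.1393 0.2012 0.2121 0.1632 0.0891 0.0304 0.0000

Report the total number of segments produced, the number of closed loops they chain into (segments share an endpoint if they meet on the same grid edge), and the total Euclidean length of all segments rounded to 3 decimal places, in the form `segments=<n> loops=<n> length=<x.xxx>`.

segments=16 loops=1 length=11.006

cell (0,1): code 0100 → (0.980,2.000)–(1.000,1.953)
cell (0,2): code 1000 → (1.000,2.354)–(0.980,2.000)
cell (1,0): code 0100 → (1.556,1.000)–(2.000,0.661)
cell (1,1): code 1110 → (1.000,1.953)–(1.556,1.000)
cell (1,2): code 1101 → (1.047,3.000)–(1.000,2.354)
cell (1,3): code 1100 → (1.936,4.000)–(1.047,3.000)
cell (1,4): code 1000 → (2.000,4.040)–(1.936,4.000)
cell (2,0): code 0110 → (2.000,0.661)–(3.000,0.565)
cell (2,4): code 1001 → (3.000,4.148)–(2.000,4.040)
cell (3,0): code 0010 → (3.000,0.565)–(3.741,1.000)
cell (3,1): code 0111 → (3.741,1.000)–(4.000,1.285)
cell (3,3): code 1011 → (4.000,3.538)–(3.330,4.000)
cell (3,4): code 0001 → (3.330,4.000)–(3.000,4.148)
cell (4,1): code 0010 → (4.000,1.285)–(4.377,2.000)
cell (4,2): code 0011 → (4.377,2.000)–(4.343,3.000)
cell (4,3): code 0001 → (4.343,3.000)–(4.000,3.538)
total: 16 segments, chained into 1 closed loop(s), length Σ = 11.005972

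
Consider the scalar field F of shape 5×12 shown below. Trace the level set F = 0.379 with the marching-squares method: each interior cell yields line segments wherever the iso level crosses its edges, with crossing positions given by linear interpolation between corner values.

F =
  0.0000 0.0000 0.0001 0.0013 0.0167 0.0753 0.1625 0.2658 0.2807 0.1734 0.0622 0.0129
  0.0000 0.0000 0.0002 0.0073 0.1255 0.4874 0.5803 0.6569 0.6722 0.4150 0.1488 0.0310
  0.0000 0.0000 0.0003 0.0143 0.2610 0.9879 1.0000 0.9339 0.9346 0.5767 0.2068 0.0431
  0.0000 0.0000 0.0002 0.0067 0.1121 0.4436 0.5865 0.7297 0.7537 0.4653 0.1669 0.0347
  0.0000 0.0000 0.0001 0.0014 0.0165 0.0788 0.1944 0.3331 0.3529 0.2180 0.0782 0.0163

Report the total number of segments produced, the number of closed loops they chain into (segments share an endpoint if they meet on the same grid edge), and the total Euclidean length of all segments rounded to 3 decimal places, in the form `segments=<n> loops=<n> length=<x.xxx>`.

cell (0,4): code 0100 → (0.737,5.000)–(1.000,4.700)
cell (0,5): code 1100 → (0.518,6.000)–(0.737,5.000)
cell (0,6): code 1100 → (0.289,7.000)–(0.518,6.000)
cell (0,7): code 1100 → (0.251,8.000)–(0.289,7.000)
cell (0,8): code 1100 → (0.851,9.000)–(0.251,8.000)
cell (0,9): code 1000 → (1.000,9.135)–(0.851,9.000)
cell (1,4): code 0110 → (1.000,4.700)–(2.000,4.162)
cell (1,9): code 1001 → (2.000,9.534)–(1.000,9.135)
cell (2,4): code 0110 → (2.000,4.162)–(3.000,4.805)
cell (2,9): code 1001 → (3.000,9.289)–(2.000,9.534)
cell (3,4): code 0010 → (3.000,4.805)–(3.177,5.000)
cell (3,5): code 0011 → (3.177,5.000)–(3.529,6.000)
cell (3,6): code 0011 → (3.529,6.000)–(3.884,7.000)
cell (3,7): code 0011 → (3.884,7.000)–(3.935,8.000)
cell (3,8): code 0011 → (3.935,8.000)–(3.349,9.000)
cell (3,9): code 0001 → (3.349,9.000)–(3.000,9.289)
total: 16 segments, chained into 1 closed loop(s), length Σ = 14.245159

segments=16 loops=1 length=14.245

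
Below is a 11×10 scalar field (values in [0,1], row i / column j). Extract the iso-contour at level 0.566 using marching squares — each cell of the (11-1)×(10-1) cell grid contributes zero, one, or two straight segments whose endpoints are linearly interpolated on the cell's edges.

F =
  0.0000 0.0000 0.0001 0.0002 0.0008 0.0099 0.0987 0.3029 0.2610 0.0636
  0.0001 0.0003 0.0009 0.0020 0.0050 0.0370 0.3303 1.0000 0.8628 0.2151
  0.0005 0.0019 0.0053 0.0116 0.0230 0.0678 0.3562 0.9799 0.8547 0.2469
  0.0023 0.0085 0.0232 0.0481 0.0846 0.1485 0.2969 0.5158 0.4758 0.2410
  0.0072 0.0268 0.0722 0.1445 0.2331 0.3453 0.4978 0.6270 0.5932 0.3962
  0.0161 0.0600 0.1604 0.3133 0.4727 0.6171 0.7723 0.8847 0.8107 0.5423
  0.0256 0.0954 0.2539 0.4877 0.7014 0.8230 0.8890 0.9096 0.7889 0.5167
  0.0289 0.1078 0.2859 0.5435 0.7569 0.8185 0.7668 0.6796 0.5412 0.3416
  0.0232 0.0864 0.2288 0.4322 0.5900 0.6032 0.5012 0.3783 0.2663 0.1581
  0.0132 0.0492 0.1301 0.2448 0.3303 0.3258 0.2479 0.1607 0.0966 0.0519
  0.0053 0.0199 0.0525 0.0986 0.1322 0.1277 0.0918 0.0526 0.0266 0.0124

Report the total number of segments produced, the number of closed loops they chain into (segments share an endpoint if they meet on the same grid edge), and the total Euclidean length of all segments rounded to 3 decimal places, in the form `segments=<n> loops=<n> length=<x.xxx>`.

segments=28 loops=2 length=23.594

cell (0,6): code 0100 → (0.377,7.000)–(1.000,6.352)
cell (0,7): code 1100 → (0.507,8.000)–(0.377,7.000)
cell (0,8): code 1000 → (1.000,8.458)–(0.507,8.000)
cell (1,6): code 0110 → (1.000,6.352)–(2.000,6.336)
cell (1,8): code 1001 → (2.000,8.475)–(1.000,8.458)
cell (2,6): code 0010 → (2.000,6.336)–(2.892,7.000)
cell (2,7): code 0011 → (2.892,7.000)–(2.762,8.000)
cell (2,8): code 0001 → (2.762,8.000)–(2.000,8.475)
cell (3,6): code 0100 → (3.451,7.000)–(4.000,6.528)
cell (3,7): code 1100 → (3.768,8.000)–(3.451,7.000)
cell (3,8): code 1000 → (4.000,8.138)–(3.768,8.000)
cell (4,4): code 0100 → (4.812,5.000)–(5.000,4.646)
cell (4,5): code 1100 → (4.248,6.000)–(4.812,5.000)
cell (4,6): code 1110 → (4.000,6.528)–(4.248,6.000)
cell (4,8): code 1001 → (5.000,8.912)–(4.000,8.138)
cell (5,3): code 0100 → (5.408,4.000)–(6.000,3.366)
cell (5,4): code 1110 → (5.000,4.646)–(5.408,4.000)
cell (5,8): code 1001 → (6.000,8.819)–(5.000,8.912)
cell (6,3): code 0110 → (6.000,3.366)–(7.000,3.105)
cell (6,7): code 1011 → (7.000,7.821)–(6.900,8.000)
cell (6,8): code 0001 → (6.900,8.000)–(6.000,8.819)
cell (7,3): code 0110 → (7.000,3.105)–(8.000,3.848)
cell (7,5): code 1011 → (8.000,5.365)–(7.756,6.000)
cell (7,6): code 0011 → (7.756,6.000)–(7.377,7.000)
cell (7,7): code 0001 → (7.377,7.000)–(7.000,7.821)
cell (8,3): code 0010 → (8.000,3.848)–(8.092,4.000)
cell (8,4): code 0011 → (8.092,4.000)–(8.134,5.000)
cell (8,5): code 0001 → (8.134,5.000)–(8.000,5.365)
total: 28 segments, chained into 2 closed loop(s), length Σ = 23.594320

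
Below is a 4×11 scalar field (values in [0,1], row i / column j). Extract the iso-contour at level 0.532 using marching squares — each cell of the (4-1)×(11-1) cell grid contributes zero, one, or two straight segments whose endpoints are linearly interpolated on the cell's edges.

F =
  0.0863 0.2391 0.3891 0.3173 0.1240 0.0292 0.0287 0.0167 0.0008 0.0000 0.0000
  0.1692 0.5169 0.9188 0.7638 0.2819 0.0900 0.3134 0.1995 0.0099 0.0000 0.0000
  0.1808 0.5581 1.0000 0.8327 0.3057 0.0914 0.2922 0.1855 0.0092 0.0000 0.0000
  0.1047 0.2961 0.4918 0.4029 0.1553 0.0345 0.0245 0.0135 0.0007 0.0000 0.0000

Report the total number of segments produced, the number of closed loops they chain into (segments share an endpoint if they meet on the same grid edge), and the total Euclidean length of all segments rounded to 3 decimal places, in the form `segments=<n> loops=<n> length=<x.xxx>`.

segments=10 loops=1 length=8.290

cell (0,1): code 0100 → (0.270,2.000)–(1.000,1.038)
cell (0,2): code 1100 → (0.481,3.000)–(0.270,2.000)
cell (0,3): code 1000 → (1.000,3.481)–(0.481,3.000)
cell (1,0): code 0100 → (1.367,1.000)–(2.000,0.931)
cell (1,1): code 1110 → (1.000,1.038)–(1.367,1.000)
cell (1,3): code 1001 → (2.000,3.571)–(1.000,3.481)
cell (2,0): code 0010 → (2.000,0.931)–(2.100,1.000)
cell (2,1): code 0011 → (2.100,1.000)–(2.921,2.000)
cell (2,2): code 0011 → (2.921,2.000)–(2.700,3.000)
cell (2,3): code 0001 → (2.700,3.000)–(2.000,3.571)
total: 10 segments, chained into 1 closed loop(s), length Σ = 8.289849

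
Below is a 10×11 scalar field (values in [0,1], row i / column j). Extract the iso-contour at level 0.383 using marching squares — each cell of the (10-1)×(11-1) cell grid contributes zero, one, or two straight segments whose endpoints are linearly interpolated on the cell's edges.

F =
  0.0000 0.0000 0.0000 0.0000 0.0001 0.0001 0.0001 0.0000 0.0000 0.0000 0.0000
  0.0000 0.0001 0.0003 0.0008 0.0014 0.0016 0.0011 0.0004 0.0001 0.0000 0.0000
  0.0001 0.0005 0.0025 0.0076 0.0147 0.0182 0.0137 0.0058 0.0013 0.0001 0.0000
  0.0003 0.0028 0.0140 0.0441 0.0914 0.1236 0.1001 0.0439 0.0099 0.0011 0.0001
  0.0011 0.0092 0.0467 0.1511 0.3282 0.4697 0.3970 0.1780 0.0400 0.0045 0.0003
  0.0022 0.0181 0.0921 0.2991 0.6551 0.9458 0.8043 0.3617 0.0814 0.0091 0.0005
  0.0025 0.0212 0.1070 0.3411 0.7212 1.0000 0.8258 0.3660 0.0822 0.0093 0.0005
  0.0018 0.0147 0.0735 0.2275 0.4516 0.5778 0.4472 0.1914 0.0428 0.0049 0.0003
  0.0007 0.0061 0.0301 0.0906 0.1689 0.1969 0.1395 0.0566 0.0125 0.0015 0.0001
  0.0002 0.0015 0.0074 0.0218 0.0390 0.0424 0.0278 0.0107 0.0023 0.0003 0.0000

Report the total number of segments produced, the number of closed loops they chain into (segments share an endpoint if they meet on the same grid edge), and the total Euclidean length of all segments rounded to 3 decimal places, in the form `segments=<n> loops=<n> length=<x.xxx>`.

segments=14 loops=1 length=11.842

cell (3,4): code 0100 → (3.749,5.000)–(4.000,4.387)
cell (3,5): code 1100 → (3.953,6.000)–(3.749,5.000)
cell (3,6): code 1000 → (4.000,6.064)–(3.953,6.000)
cell (4,3): code 0100 → (4.168,4.000)–(5.000,3.236)
cell (4,4): code 1110 → (4.000,4.387)–(4.168,4.000)
cell (4,6): code 1001 → (5.000,6.952)–(4.000,6.064)
cell (5,3): code 0110 → (5.000,3.236)–(6.000,3.110)
cell (5,6): code 1001 → (6.000,6.963)–(5.000,6.952)
cell (6,3): code 0110 → (6.000,3.110)–(7.000,3.694)
cell (6,6): code 1001 → (7.000,6.251)–(6.000,6.963)
cell (7,3): code 0010 → (7.000,3.694)–(7.243,4.000)
cell (7,4): code 0011 → (7.243,4.000)–(7.511,5.000)
cell (7,5): code 0011 → (7.511,5.000)–(7.209,6.000)
cell (7,6): code 0001 → (7.209,6.000)–(7.000,6.251)
total: 14 segments, chained into 1 closed loop(s), length Σ = 11.841935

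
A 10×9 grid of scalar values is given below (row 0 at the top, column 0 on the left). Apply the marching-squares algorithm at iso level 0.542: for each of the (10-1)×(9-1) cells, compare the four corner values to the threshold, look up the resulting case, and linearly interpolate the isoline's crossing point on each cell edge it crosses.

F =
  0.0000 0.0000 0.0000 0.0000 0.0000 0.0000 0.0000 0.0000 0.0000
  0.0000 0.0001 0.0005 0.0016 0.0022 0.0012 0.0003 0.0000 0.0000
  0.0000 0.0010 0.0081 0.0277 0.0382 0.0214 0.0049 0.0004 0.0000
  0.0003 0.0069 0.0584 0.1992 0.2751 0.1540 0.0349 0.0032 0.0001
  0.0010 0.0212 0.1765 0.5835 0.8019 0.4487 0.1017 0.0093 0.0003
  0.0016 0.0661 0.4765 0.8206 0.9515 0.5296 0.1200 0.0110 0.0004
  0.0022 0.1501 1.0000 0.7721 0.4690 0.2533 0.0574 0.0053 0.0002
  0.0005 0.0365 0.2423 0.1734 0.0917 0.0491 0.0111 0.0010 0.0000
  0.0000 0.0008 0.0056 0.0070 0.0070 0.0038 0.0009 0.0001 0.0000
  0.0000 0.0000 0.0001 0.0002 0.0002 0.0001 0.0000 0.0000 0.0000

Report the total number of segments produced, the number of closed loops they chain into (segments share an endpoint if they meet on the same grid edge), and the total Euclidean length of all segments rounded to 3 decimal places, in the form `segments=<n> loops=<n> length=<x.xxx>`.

cell (3,2): code 0100 → (3.892,3.000)–(4.000,2.898)
cell (3,3): code 1100 → (3.507,4.000)–(3.892,3.000)
cell (3,4): code 1000 → (4.000,4.736)–(3.507,4.000)
cell (4,2): code 0110 → (4.000,2.898)–(5.000,2.190)
cell (4,4): code 1001 → (5.000,4.971)–(4.000,4.736)
cell (5,1): code 0100 → (5.125,2.000)–(6.000,1.461)
cell (5,2): code 1110 → (5.000,2.190)–(5.125,2.000)
cell (5,3): code 1011 → (6.000,3.759)–(5.849,4.000)
cell (5,4): code 0001 → (5.849,4.000)–(5.000,4.971)
cell (6,1): code 0010 → (6.000,1.461)–(6.604,2.000)
cell (6,2): code 0011 → (6.604,2.000)–(6.384,3.000)
cell (6,3): code 0001 → (6.384,3.000)–(6.000,3.759)
total: 12 segments, chained into 1 closed loop(s), length Σ = 9.872112

segments=12 loops=1 length=9.872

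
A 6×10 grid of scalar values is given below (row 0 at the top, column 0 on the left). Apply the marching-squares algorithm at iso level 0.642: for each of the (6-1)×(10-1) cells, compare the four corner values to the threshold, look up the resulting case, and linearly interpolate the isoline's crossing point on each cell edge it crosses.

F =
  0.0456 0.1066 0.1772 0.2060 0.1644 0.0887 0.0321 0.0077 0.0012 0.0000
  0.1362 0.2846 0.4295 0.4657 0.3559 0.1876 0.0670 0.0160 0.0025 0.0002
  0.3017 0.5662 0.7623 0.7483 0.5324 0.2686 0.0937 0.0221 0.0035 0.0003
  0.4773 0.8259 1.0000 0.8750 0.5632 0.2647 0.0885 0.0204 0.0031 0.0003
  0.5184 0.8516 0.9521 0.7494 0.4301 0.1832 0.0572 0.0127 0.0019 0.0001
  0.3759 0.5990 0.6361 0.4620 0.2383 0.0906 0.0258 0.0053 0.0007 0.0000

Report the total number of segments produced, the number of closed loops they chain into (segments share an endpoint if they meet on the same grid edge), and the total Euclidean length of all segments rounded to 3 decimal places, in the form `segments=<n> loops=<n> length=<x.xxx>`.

segments=12 loops=1 length=10.543

cell (1,1): code 0100 → (1.639,2.000)–(2.000,1.387)
cell (1,2): code 1100 → (1.624,3.000)–(1.639,2.000)
cell (1,3): code 1000 → (2.000,3.492)–(1.624,3.000)
cell (2,0): code 0100 → (2.292,1.000)–(3.000,0.472)
cell (2,1): code 1110 → (2.000,1.387)–(2.292,1.000)
cell (2,3): code 1001 → (3.000,3.747)–(2.000,3.492)
cell (3,0): code 0110 → (3.000,0.472)–(4.000,0.371)
cell (3,3): code 1001 → (4.000,3.336)–(3.000,3.747)
cell (4,0): code 0010 → (4.000,0.371)–(4.830,1.000)
cell (4,1): code 0011 → (4.830,1.000)–(4.981,2.000)
cell (4,2): code 0011 → (4.981,2.000)–(4.374,3.000)
cell (4,3): code 0001 → (4.374,3.000)–(4.000,3.336)
total: 12 segments, chained into 1 closed loop(s), length Σ = 10.542984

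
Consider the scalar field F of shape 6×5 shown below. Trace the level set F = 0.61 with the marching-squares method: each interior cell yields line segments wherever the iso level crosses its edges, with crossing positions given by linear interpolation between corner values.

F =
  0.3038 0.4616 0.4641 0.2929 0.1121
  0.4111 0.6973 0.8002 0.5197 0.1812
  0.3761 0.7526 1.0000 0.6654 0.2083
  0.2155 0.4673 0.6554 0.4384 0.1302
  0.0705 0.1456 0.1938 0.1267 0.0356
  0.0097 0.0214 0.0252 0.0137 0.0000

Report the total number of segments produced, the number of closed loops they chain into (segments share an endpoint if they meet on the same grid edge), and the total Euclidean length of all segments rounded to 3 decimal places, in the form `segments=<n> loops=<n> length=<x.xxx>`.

cell (0,0): code 0100 → (0.630,1.000)–(1.000,0.695)
cell (0,1): code 1100 → (0.434,2.000)–(0.630,1.000)
cell (0,2): code 1000 → (1.000,2.678)–(0.434,2.000)
cell (1,0): code 0110 → (1.000,0.695)–(2.000,0.621)
cell (1,2): code 1101 → (1.620,3.000)–(1.000,2.678)
cell (1,3): code 1000 → (2.000,3.121)–(1.620,3.000)
cell (2,0): code 0010 → (2.000,0.621)–(2.500,1.000)
cell (2,1): code 0111 → (2.500,1.000)–(3.000,1.759)
cell (2,2): code 1011 → (3.000,2.209)–(2.244,3.000)
cell (2,3): code 0001 → (2.244,3.000)–(2.000,3.121)
cell (3,1): code 0010 → (3.000,1.759)–(3.098,2.000)
cell (3,2): code 0001 → (3.098,2.000)–(3.000,2.209)
total: 12 segments, chained into 1 closed loop(s), length Σ = 7.876223

segments=12 loops=1 length=7.876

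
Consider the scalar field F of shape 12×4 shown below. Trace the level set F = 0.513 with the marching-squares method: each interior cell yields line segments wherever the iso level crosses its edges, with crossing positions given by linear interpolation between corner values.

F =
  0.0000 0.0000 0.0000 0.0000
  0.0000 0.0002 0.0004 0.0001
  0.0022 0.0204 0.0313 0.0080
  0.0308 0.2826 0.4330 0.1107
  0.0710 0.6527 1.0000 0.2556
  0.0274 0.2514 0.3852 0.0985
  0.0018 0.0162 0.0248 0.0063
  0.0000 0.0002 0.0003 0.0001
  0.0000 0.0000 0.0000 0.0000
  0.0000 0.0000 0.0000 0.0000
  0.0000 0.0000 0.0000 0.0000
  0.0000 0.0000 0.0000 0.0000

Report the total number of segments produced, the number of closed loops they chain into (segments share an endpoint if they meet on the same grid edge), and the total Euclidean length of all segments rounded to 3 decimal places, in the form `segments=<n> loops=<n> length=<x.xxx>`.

segments=6 loops=1 length=5.181

cell (3,0): code 0100 → (3.623,1.000)–(4.000,0.760)
cell (3,1): code 1100 → (3.141,2.000)–(3.623,1.000)
cell (3,2): code 1000 → (4.000,2.654)–(3.141,2.000)
cell (4,0): code 0010 → (4.000,0.760)–(4.348,1.000)
cell (4,1): code 0011 → (4.348,1.000)–(4.792,2.000)
cell (4,2): code 0001 → (4.792,2.000)–(4.000,2.654)
total: 6 segments, chained into 1 closed loop(s), length Σ = 5.181354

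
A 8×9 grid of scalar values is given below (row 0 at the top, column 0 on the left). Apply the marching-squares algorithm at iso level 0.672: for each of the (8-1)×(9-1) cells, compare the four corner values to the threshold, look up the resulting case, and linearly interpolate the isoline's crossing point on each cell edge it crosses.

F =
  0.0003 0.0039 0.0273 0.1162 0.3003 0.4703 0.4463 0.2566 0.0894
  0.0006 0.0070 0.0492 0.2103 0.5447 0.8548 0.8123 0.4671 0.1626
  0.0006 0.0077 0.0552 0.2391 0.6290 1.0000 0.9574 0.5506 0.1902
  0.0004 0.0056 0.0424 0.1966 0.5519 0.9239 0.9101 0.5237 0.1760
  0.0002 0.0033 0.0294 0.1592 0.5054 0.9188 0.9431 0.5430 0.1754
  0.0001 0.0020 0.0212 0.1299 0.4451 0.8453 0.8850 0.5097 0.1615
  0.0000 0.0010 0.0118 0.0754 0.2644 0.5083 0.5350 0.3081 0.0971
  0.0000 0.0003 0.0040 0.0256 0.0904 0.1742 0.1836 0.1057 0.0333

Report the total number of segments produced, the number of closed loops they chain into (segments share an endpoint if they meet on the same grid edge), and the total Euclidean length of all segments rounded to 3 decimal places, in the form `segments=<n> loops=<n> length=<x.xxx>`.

cell (0,4): code 0100 → (0.525,5.000)–(1.000,4.411)
cell (0,5): code 1100 → (0.617,6.000)–(0.525,5.000)
cell (0,6): code 1000 → (1.000,6.406)–(0.617,6.000)
cell (1,4): code 0110 → (1.000,4.411)–(2.000,4.116)
cell (1,6): code 1001 → (2.000,6.702)–(1.000,6.406)
cell (2,4): code 0110 → (2.000,4.116)–(3.000,4.323)
cell (2,6): code 1001 → (3.000,6.616)–(2.000,6.702)
cell (3,4): code 0110 → (3.000,4.323)–(4.000,4.403)
cell (3,6): code 1001 → (4.000,6.678)–(3.000,6.616)
cell (4,4): code 0110 → (4.000,4.403)–(5.000,4.567)
cell (4,6): code 1001 → (5.000,6.568)–(4.000,6.678)
cell (5,4): code 0010 → (5.000,4.567)–(5.514,5.000)
cell (5,5): code 0011 → (5.514,5.000)–(5.609,6.000)
cell (5,6): code 0001 → (5.609,6.000)–(5.000,6.568)
total: 14 segments, chained into 1 closed loop(s), length Σ = 12.963542

segments=14 loops=1 length=12.964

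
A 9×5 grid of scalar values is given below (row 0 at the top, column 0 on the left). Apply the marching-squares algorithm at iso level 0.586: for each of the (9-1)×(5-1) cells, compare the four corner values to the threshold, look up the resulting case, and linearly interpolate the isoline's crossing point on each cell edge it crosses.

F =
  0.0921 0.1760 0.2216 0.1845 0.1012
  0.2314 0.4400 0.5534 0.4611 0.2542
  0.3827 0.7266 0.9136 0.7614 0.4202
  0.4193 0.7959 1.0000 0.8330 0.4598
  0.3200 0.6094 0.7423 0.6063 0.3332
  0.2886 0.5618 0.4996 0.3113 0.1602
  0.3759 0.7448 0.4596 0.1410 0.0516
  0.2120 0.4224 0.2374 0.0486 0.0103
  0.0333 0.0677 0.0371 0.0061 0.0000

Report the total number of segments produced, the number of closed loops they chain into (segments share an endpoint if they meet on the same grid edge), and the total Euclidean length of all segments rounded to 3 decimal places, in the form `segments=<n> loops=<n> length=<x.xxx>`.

segments=16 loops=2 length=14.004

cell (1,0): code 0100 → (1.509,1.000)–(2.000,0.591)
cell (1,1): code 1100 → (1.091,2.000)–(1.509,1.000)
cell (1,2): code 1100 → (1.416,3.000)–(1.091,2.000)
cell (1,3): code 1000 → (2.000,3.514)–(1.416,3.000)
cell (2,0): code 0110 → (2.000,0.591)–(3.000,0.443)
cell (2,3): code 1001 → (3.000,3.662)–(2.000,3.514)
cell (3,0): code 0110 → (3.000,0.443)–(4.000,0.919)
cell (3,3): code 1001 → (4.000,3.074)–(3.000,3.662)
cell (4,0): code 0010 → (4.000,0.919)–(4.492,1.000)
cell (4,1): code 0011 → (4.492,1.000)–(4.644,2.000)
cell (4,2): code 0011 → (4.644,2.000)–(4.069,3.000)
cell (4,3): code 0001 → (4.069,3.000)–(4.000,3.074)
cell (5,0): code 0100 → (5.132,1.000)–(6.000,0.570)
cell (5,1): code 1000 → (6.000,1.557)–(5.132,1.000)
cell (6,0): code 0010 → (6.000,0.570)–(6.493,1.000)
cell (6,1): code 0001 → (6.493,1.000)–(6.000,1.557)
total: 16 segments, chained into 2 closed loop(s), length Σ = 14.003789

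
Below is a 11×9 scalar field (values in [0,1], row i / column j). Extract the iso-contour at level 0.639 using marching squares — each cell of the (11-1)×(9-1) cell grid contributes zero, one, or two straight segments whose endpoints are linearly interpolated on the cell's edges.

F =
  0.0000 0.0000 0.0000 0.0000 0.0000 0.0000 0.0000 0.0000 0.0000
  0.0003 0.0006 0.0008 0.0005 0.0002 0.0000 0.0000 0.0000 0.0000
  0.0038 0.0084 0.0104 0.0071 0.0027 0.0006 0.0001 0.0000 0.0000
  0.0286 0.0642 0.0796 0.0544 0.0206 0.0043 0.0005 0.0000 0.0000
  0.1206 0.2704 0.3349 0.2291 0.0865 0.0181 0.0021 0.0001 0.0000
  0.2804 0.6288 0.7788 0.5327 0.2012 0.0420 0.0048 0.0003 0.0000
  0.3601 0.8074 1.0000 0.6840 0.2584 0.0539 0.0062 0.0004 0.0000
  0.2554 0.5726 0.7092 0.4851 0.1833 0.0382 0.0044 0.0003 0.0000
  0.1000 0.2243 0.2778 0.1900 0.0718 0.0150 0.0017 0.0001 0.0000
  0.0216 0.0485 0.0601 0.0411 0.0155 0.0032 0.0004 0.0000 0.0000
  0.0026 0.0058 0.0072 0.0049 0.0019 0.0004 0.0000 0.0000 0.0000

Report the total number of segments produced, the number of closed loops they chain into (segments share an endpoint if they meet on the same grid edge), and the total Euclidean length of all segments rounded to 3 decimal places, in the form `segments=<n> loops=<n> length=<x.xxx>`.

segments=12 loops=1 length=7.426

cell (4,1): code 0100 → (4.685,2.000)–(5.000,1.068)
cell (4,2): code 1000 → (5.000,2.568)–(4.685,2.000)
cell (5,0): code 0100 → (5.057,1.000)–(6.000,0.624)
cell (5,1): code 1110 → (5.000,1.068)–(5.057,1.000)
cell (5,2): code 1101 → (5.703,3.000)–(5.000,2.568)
cell (5,3): code 1000 → (6.000,3.106)–(5.703,3.000)
cell (6,0): code 0010 → (6.000,0.624)–(6.717,1.000)
cell (6,1): code 0111 → (6.717,1.000)–(7.000,1.486)
cell (6,2): code 1011 → (7.000,2.313)–(6.226,3.000)
cell (6,3): code 0001 → (6.226,3.000)–(6.000,3.106)
cell (7,1): code 0010 → (7.000,1.486)–(7.163,2.000)
cell (7,2): code 0001 → (7.163,2.000)–(7.000,2.313)
total: 12 segments, chained into 1 closed loop(s), length Σ = 7.426489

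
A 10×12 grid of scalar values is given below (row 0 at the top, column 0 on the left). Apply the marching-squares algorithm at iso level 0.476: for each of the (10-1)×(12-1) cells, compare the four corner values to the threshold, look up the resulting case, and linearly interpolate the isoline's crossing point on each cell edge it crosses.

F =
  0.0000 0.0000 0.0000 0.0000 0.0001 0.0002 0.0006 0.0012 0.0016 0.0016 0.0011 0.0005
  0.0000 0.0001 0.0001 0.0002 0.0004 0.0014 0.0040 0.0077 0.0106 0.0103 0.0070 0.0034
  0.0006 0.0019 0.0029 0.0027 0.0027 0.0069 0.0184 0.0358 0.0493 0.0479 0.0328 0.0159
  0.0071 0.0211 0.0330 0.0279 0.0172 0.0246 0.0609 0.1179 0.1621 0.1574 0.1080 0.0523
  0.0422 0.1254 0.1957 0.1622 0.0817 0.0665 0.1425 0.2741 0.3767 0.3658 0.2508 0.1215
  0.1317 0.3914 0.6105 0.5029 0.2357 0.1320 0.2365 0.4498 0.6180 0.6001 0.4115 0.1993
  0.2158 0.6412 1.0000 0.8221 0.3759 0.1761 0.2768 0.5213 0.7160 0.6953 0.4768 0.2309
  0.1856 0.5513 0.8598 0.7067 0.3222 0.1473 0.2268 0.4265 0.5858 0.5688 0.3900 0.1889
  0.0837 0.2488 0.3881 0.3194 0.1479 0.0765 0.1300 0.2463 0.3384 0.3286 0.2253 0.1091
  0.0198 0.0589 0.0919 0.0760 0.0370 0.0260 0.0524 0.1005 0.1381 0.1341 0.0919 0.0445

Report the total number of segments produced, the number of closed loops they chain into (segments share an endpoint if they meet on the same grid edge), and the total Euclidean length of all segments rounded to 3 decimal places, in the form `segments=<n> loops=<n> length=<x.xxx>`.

cell (4,1): code 0100 → (4.676,2.000)–(5.000,1.386)
cell (4,2): code 1100 → (4.921,3.000)–(4.676,2.000)
cell (4,3): code 1000 → (5.000,3.101)–(4.921,3.000)
cell (4,7): code 0100 → (4.412,8.000)–(5.000,7.156)
cell (4,8): code 1100 → (4.470,9.000)–(4.412,8.000)
cell (4,9): code 1000 → (5.000,9.658)–(4.470,9.000)
cell (5,0): code 0100 → (5.339,1.000)–(6.000,0.612)
cell (5,1): code 1110 → (5.000,1.386)–(5.339,1.000)
cell (5,3): code 1001 → (6.000,3.776)–(5.000,3.101)
cell (5,6): code 0100 → (5.366,7.000)–(6.000,6.815)
cell (5,7): code 1110 → (5.000,7.156)–(5.366,7.000)
cell (5,9): code 1101 → (5.988,10.000)–(5.000,9.658)
cell (5,10): code 1000 → (6.000,10.003)–(5.988,10.000)
cell (6,0): code 0110 → (6.000,0.612)–(7.000,0.794)
cell (6,3): code 1001 → (7.000,3.600)–(6.000,3.776)
cell (6,6): code 0010 → (6.000,6.815)–(6.478,7.000)
cell (6,7): code 0111 → (6.478,7.000)–(7.000,7.311)
cell (6,9): code 1011 → (7.000,9.519)–(6.009,10.000)
cell (6,10): code 0001 → (6.009,10.000)–(6.000,10.003)
cell (7,0): code 0010 → (7.000,0.794)–(7.249,1.000)
cell (7,1): code 0011 → (7.249,1.000)–(7.814,2.000)
cell (7,2): code 0011 → (7.814,2.000)–(7.596,3.000)
cell (7,3): code 0001 → (7.596,3.000)–(7.000,3.600)
cell (7,7): code 0010 → (7.000,7.311)–(7.444,8.000)
cell (7,8): code 0011 → (7.444,8.000)–(7.386,9.000)
cell (7,9): code 0001 → (7.386,9.000)–(7.000,9.519)
total: 26 segments, chained into 2 closed loop(s), length Σ = 19.402578

segments=26 loops=2 length=19.403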